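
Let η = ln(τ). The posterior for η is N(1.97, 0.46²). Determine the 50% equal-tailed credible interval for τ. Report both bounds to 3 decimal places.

On the log scale the 50% interval is 1.97 ± 0.674 × 0.46 = [1.6597, 2.2803].
Exponentiate: [e^1.6597, e^2.2803] = [5.258, 9.779].

[5.258, 9.779]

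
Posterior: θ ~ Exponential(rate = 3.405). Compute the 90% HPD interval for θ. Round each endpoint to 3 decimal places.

The exponential density is strictly decreasing on [0, ∞), so the HPD interval is anchored at 0: [0, q] with P(θ ≤ q) = 0.90.
q = −ln(1 − 0.90) / 3.405 = 2.3026 / 3.405 = 0.676.

[0.000, 0.676]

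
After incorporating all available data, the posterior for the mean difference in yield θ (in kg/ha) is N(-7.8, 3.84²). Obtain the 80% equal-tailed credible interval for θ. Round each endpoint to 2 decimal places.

The posterior is symmetric, so the 80% equal-tailed interval is θ = -7.8 ± z·3.84 with z = 1.282.
Half-width: 1.282 × 3.84 = 4.92.
-7.8 − 4.92 = -12.72; -7.8 + 4.92 = -2.88.

[-12.72, -2.88]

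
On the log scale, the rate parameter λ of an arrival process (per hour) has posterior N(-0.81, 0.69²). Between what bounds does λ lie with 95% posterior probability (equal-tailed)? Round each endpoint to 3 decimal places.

[0.115, 1.720]

On the log scale the 95% interval is -0.81 ± 1.960 × 0.69 = [-2.1624, 0.5424].
Exponentiate: [e^-2.1624, e^0.5424] = [0.115, 1.720].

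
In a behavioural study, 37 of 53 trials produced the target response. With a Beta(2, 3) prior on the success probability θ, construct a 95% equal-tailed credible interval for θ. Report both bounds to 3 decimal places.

Posterior: Beta(2+37, 3+16) = Beta(39, 19).
Equal-tailed 95% interval: the 0.025 and 0.975 quantiles of Beta(39, 19).
Posterior mean ≈ 0.672, SD ≈ 0.061; a Normal approximation gives roughly [0.553, 0.792].
Exact: F⁻¹(0.025) = 0.548; F⁻¹(0.975) = 0.786.

[0.548, 0.786]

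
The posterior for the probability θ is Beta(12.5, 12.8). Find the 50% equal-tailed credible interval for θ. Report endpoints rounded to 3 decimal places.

[0.427, 0.561]

Posterior: Beta(12.5, 12.8).
Equal-tailed 50% interval: the 0.25 and 0.75 quantiles of Beta(12.5, 12.8).
Posterior mean ≈ 0.494, SD ≈ 0.097; a Normal approximation gives roughly [0.428, 0.560].
Exact: F⁻¹(0.25) = 0.427; F⁻¹(0.75) = 0.561.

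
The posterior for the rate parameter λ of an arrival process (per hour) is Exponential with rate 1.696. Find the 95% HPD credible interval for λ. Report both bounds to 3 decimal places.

The exponential density is strictly decreasing on [0, ∞), so the HPD interval is anchored at 0: [0, q] with P(λ ≤ q) = 0.95.
q = −ln(1 − 0.95) / 1.696 = 2.9957 / 1.696 = 1.766.

[0.000, 1.766]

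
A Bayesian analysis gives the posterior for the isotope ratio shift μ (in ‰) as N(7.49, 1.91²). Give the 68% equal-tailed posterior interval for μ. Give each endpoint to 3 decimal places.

[5.591, 9.389]

The posterior is symmetric, so the 68% equal-tailed interval is μ = 7.49 ± z·1.91 with z = 0.994.
Half-width: 0.994 × 1.91 = 1.899.
7.49 − 1.899 = 5.591; 7.49 + 1.899 = 9.389.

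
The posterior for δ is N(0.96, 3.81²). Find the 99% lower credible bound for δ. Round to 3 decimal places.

-7.903

Need L with P(δ ≥ L) = 0.99: L = 0.96 − z_{0.01}·3.81.
z = 2.326; L = 0.96 − 2.326 × 3.81 = -7.903.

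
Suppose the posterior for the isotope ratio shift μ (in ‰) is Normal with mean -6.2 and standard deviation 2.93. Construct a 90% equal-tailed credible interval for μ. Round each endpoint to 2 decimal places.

[-11.02, -1.38]

The posterior is symmetric, so the 90% equal-tailed interval is μ = -6.2 ± z·2.93 with z = 1.645.
Half-width: 1.645 × 2.93 = 4.82.
-6.2 − 4.82 = -11.02; -6.2 + 4.82 = -1.38.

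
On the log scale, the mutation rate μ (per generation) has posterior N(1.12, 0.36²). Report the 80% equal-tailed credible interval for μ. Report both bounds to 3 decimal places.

On the log scale the 80% interval is 1.12 ± 1.282 × 0.36 = [0.6586, 1.5814].
Exponentiate: [e^0.6586, e^1.5814] = [1.932, 4.862].

[1.932, 4.862]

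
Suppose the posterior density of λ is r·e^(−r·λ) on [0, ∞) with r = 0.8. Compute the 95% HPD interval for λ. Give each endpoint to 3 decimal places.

[0.000, 3.745]

The exponential density is strictly decreasing on [0, ∞), so the HPD interval is anchored at 0: [0, q] with P(λ ≤ q) = 0.95.
q = −ln(1 − 0.95) / 0.8 = 2.9957 / 0.8 = 3.745.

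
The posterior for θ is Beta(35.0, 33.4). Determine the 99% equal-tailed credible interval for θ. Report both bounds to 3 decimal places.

Posterior: Beta(35.0, 33.4).
Equal-tailed 99% interval: the 0.005 and 0.995 quantiles of Beta(35.0, 33.4).
Posterior mean ≈ 0.512, SD ≈ 0.060; a Normal approximation gives roughly [0.357, 0.666].
Exact: F⁻¹(0.005) = 0.359; F⁻¹(0.995) = 0.664.

[0.359, 0.664]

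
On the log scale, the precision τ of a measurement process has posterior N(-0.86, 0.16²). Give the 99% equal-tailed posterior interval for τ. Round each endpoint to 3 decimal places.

On the log scale the 99% interval is -0.86 ± 2.576 × 0.16 = [-1.2721, -0.4479].
Exponentiate: [e^-1.2721, e^-0.4479] = [0.280, 0.639].

[0.280, 0.639]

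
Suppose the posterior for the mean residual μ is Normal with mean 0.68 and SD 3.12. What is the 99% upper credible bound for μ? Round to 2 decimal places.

Need U with P(μ ≤ U) = 0.99: U = 0.68 + z_{0.01}·3.12.
z = 2.326; U = 0.68 + 2.326 × 3.12 = 7.94.

7.94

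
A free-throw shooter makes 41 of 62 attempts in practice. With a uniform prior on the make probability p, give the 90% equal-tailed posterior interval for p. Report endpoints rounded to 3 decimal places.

Posterior: Beta(1+41, 1+21) = Beta(42, 22).
Equal-tailed 90% interval: the 0.05 and 0.95 quantiles of Beta(42, 22).
Posterior mean ≈ 0.656, SD ≈ 0.059; a Normal approximation gives roughly [0.559, 0.753].
Exact: F⁻¹(0.05) = 0.557; F⁻¹(0.95) = 0.750.

[0.557, 0.750]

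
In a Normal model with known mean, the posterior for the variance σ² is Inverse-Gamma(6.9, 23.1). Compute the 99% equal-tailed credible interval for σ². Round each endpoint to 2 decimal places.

Inverse-Gamma(6.9, 23.1) quantiles: F⁻¹(0.005) and F⁻¹(0.995).
Equivalently, 1/σ² ~ Gamma(6.9, rate = 23.1); invert its 0.995 and 0.005 quantiles.
Posterior mean ≈ 3.92, SD ≈ 1.77; a Normal approximation gives roughly [-0.64, 8.47].
Exact: lower = 1.49; upper = 11.63.

[1.49, 11.63]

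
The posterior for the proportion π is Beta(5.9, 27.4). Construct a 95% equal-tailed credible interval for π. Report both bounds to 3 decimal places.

Posterior: Beta(5.9, 27.4).
Equal-tailed 95% interval: the 0.025 and 0.975 quantiles of Beta(5.9, 27.4).
Posterior mean ≈ 0.177, SD ≈ 0.065; a Normal approximation gives roughly [0.049, 0.305].
Exact: F⁻¹(0.025) = 0.069; F⁻¹(0.975) = 0.321.

[0.069, 0.321]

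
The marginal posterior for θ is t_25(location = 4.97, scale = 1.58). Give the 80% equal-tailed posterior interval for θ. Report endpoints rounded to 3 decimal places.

The t_25 distribution is symmetric; the 80% interval is 4.97 ± t·1.58 with t_{0.9,25} = 1.316.
Half-width: 1.316 × 1.58 = 2.080.
4.97 − 2.080 = 2.890; 4.97 + 2.080 = 7.050.

[2.890, 7.050]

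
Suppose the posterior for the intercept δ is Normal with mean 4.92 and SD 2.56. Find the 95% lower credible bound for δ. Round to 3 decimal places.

Need L with P(δ ≥ L) = 0.95: L = 4.92 − z_{0.05}·2.56.
z = 1.645; L = 4.92 − 1.645 × 2.56 = 0.709.

0.709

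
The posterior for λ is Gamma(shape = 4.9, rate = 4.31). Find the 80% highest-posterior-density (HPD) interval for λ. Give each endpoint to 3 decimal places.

[0.430, 1.644]

The posterior is unimodal and skewed, so the HPD interval has equal density at both endpoints and is the shortest 80% interval.
Solving f(0.430) = f(1.644) with F(1.644) − F(0.430) = 0.80 gives [0.430, 1.644].
For comparison, the equal-tailed interval is [0.548, 1.825]; the HPD is narrower and shifted toward the mode.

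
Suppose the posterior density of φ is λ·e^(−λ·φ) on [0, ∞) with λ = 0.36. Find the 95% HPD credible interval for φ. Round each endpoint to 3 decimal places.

The exponential density is strictly decreasing on [0, ∞), so the HPD interval is anchored at 0: [0, q] with P(φ ≤ q) = 0.95.
q = −ln(1 − 0.95) / 0.36 = 2.9957 / 0.36 = 8.321.

[0.000, 8.321]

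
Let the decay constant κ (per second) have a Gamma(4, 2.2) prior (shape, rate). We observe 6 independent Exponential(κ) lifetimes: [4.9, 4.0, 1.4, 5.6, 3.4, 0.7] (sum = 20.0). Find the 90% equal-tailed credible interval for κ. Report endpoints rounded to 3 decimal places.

[0.244, 0.707]

Posterior: Gamma(4+6, 2.2+20.0) = Gamma(10, 22.2) (shape, rate).
Equal-tailed 90% interval: Gamma(10, 22.2) quantiles at 0.05 and 0.95.
Posterior mean ≈ 0.450, SD ≈ 0.142; a Normal approximation gives roughly [0.216, 0.685].
Exact: lower = 0.244; upper = 0.707.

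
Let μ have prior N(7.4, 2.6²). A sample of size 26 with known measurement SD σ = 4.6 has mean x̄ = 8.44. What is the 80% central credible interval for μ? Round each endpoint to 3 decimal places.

Posterior precision = 1/2.6² + 26/4.6² = 0.1479 + 1.2287 = 1.3767, so posterior SD = 0.8523.
Posterior mean = (7.4/2.6² + 26·8.44/4.6²) / 1.3767 = 8.3282.
Interval: 8.3282 ± 1.282 × 0.8523 → [7.236, 9.420].

[7.236, 9.420]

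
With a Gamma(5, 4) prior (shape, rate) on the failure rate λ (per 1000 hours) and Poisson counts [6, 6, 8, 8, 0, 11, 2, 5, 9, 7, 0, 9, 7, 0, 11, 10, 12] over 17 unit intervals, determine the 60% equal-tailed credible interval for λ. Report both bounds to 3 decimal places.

Posterior: Gamma(5+111, 4+17) = Gamma(116, 21) (shape, rate).
Equal-tailed 60% interval: Gamma(116, 21) quantiles at 0.2 and 0.8.
Posterior mean ≈ 5.524, SD ≈ 0.513; a Normal approximation gives roughly [5.092, 5.955].
Exact: lower = 5.088; upper = 5.950.

[5.088, 5.950]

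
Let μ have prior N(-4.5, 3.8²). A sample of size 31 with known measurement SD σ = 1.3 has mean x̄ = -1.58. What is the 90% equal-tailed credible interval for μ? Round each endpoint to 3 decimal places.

[-1.974, -1.208]

Posterior precision = 1/3.8² + 31/1.3² = 0.0693 + 18.3432 = 18.4124, so posterior SD = 0.2330.
Posterior mean = (-4.5/3.8² + 31·-1.58/1.3²) / 18.4124 = -1.5910.
Interval: -1.5910 ± 1.645 × 0.2330 → [-1.974, -1.208].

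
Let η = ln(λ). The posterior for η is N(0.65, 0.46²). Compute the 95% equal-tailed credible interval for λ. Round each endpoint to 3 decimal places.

[0.778, 4.719]

On the log scale the 95% interval is 0.65 ± 1.960 × 0.46 = [-0.2516, 1.5516].
Exponentiate: [e^-0.2516, e^1.5516] = [0.778, 4.719].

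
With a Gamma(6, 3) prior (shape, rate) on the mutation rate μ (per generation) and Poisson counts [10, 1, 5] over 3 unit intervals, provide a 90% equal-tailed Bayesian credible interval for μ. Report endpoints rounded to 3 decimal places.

Posterior: Gamma(6+16, 3+3) = Gamma(22, 6) (shape, rate).
Equal-tailed 90% interval: Gamma(22, 6) quantiles at 0.05 and 0.95.
Posterior mean ≈ 3.667, SD ≈ 0.782; a Normal approximation gives roughly [2.381, 4.953].
Exact: lower = 2.482; upper = 5.040.

[2.482, 5.040]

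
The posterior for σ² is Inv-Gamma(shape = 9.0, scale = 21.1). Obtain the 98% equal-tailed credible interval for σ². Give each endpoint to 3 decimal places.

[1.212, 6.016]

Inverse-Gamma(9.0, 21.1) quantiles: F⁻¹(0.01) and F⁻¹(0.99).
Equivalently, 1/σ² ~ Gamma(9.0, rate = 21.1); invert its 0.99 and 0.01 quantiles.
Posterior mean ≈ 2.638, SD ≈ 0.997; a Normal approximation gives roughly [0.318, 4.957].
Exact: lower = 1.212; upper = 6.016.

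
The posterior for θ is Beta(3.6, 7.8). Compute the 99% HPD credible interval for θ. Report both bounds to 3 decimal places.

[0.043, 0.663]

The posterior is unimodal and skewed, so the HPD interval has equal density at both endpoints and is the shortest 99% interval.
Solving f(0.043) = f(0.663) with F(0.663) − F(0.043) = 0.99 gives [0.043, 0.663].
For comparison, the equal-tailed interval is [0.057, 0.685]; the HPD is narrower and shifted toward the mode.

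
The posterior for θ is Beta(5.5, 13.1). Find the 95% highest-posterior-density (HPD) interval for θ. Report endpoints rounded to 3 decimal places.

[0.105, 0.498]

The posterior is unimodal and skewed, so the HPD interval has equal density at both endpoints and is the shortest 95% interval.
Solving f(0.105) = f(0.498) with F(0.498) − F(0.105) = 0.95 gives [0.105, 0.498].
For comparison, the equal-tailed interval is [0.118, 0.515]; the HPD is narrower and shifted toward the mode.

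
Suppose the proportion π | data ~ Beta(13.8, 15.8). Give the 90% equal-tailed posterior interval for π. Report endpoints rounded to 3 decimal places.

Posterior: Beta(13.8, 15.8).
Equal-tailed 90% interval: the 0.05 and 0.95 quantiles of Beta(13.8, 15.8).
Posterior mean ≈ 0.466, SD ≈ 0.090; a Normal approximation gives roughly [0.318, 0.615].
Exact: F⁻¹(0.05) = 0.319; F⁻¹(0.95) = 0.616.

[0.319, 0.616]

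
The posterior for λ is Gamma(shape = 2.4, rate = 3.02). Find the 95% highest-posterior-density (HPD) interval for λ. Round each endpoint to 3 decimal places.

The posterior is unimodal and skewed, so the HPD interval has equal density at both endpoints and is the shortest 95% interval.
Solving f(0.041) = f(1.799) with F(1.799) − F(0.041) = 0.95 gives [0.041, 1.799].
For comparison, the equal-tailed interval is [0.125, 2.070]; the HPD is narrower and shifted toward the mode.

[0.041, 1.799]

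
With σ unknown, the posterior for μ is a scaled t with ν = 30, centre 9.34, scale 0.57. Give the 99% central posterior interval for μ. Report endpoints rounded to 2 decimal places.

[7.77, 10.91]

The t_30 distribution is symmetric; the 99% interval is 9.34 ± t·0.57 with t_{0.995,30} = 2.750.
Half-width: 2.750 × 0.57 = 1.57.
9.34 − 1.57 = 7.77; 9.34 + 1.57 = 10.91.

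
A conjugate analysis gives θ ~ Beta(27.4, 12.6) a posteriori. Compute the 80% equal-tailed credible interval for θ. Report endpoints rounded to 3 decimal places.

[0.589, 0.776]

Posterior: Beta(27.4, 12.6).
Equal-tailed 80% interval: the 0.1 and 0.9 quantiles of Beta(27.4, 12.6).
Posterior mean ≈ 0.685, SD ≈ 0.073; a Normal approximation gives roughly [0.592, 0.778].
Exact: F⁻¹(0.1) = 0.589; F⁻¹(0.9) = 0.776.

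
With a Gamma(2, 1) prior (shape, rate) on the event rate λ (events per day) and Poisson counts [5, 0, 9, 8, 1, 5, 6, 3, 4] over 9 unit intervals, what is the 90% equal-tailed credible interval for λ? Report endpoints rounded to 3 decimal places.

Posterior: Gamma(2+41, 1+9) = Gamma(43, 10) (shape, rate).
Equal-tailed 90% interval: Gamma(43, 10) quantiles at 0.05 and 0.95.
Posterior mean ≈ 4.300, SD ≈ 0.656; a Normal approximation gives roughly [3.221, 5.379].
Exact: lower = 3.281; upper = 5.432.

[3.281, 5.432]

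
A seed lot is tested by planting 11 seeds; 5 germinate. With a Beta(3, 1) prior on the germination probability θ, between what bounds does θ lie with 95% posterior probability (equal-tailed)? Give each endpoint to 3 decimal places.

Posterior: Beta(3+5, 1+6) = Beta(8, 7).
Equal-tailed 95% interval: the 0.025 and 0.975 quantiles of Beta(8, 7).
Posterior mean ≈ 0.533, SD ≈ 0.125; a Normal approximation gives roughly [0.289, 0.778].
Exact: F⁻¹(0.025) = 0.289; F⁻¹(0.975) = 0.770.

[0.289, 0.770]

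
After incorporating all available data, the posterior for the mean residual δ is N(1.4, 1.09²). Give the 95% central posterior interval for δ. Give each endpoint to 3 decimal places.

[-0.736, 3.536]

The posterior is symmetric, so the 95% equal-tailed interval is δ = 1.4 ± z·1.09 with z = 1.960.
Half-width: 1.960 × 1.09 = 2.136.
1.4 − 2.136 = -0.736; 1.4 + 2.136 = 3.536.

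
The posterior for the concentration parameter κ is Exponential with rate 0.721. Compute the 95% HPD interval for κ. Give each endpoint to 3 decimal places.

[0.000, 4.155]

The exponential density is strictly decreasing on [0, ∞), so the HPD interval is anchored at 0: [0, q] with P(κ ≤ q) = 0.95.
q = −ln(1 − 0.95) / 0.721 = 2.9957 / 0.721 = 4.155.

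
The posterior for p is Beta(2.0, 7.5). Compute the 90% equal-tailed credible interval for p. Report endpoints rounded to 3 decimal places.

[0.044, 0.449]

Posterior: Beta(2.0, 7.5).
Equal-tailed 90% interval: the 0.05 and 0.95 quantiles of Beta(2.0, 7.5).
Posterior mean ≈ 0.211, SD ≈ 0.126; a Normal approximation gives roughly [0.004, 0.417].
Exact: F⁻¹(0.05) = 0.044; F⁻¹(0.95) = 0.449.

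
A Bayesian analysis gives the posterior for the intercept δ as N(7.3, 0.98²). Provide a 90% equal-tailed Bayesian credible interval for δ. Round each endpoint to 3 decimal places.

[5.688, 8.912]

The posterior is symmetric, so the 90% equal-tailed interval is δ = 7.3 ± z·0.98 with z = 1.645.
Half-width: 1.645 × 0.98 = 1.612.
7.3 − 1.612 = 5.688; 7.3 + 1.612 = 8.912.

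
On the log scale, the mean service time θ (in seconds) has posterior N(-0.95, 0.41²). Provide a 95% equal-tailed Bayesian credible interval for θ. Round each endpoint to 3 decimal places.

[0.173, 0.864]

On the log scale the 95% interval is -0.95 ± 1.960 × 0.41 = [-1.7536, -0.1464].
Exponentiate: [e^-1.7536, e^-0.1464] = [0.173, 0.864].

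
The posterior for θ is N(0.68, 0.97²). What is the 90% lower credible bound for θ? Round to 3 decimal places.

Need L with P(θ ≥ L) = 0.90: L = 0.68 − z_{0.1}·0.97.
z = 1.282; L = 0.68 − 1.282 × 0.97 = -0.563.

-0.563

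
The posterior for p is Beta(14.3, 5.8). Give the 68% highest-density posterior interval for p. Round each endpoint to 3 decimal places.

The posterior is unimodal and skewed, so the HPD interval has equal density at both endpoints and is the shortest 68% interval.
Solving f(0.628) = f(0.826) with F(0.826) − F(0.628) = 0.68 gives [0.628, 0.826].
For comparison, the equal-tailed interval is [0.612, 0.811]; the HPD is narrower and shifted toward the mode.

[0.628, 0.826]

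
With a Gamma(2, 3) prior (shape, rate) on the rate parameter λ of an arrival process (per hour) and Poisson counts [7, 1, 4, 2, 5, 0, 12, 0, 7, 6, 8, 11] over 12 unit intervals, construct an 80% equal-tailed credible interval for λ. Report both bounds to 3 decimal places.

[3.660, 5.035]

Posterior: Gamma(2+63, 3+12) = Gamma(65, 15) (shape, rate).
Equal-tailed 80% interval: Gamma(65, 15) quantiles at 0.1 and 0.9.
Posterior mean ≈ 4.333, SD ≈ 0.537; a Normal approximation gives roughly [3.645, 5.022].
Exact: lower = 3.660; upper = 5.035.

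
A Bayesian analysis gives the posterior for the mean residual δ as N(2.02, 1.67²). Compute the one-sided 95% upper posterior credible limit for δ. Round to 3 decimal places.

4.767

Need U with P(δ ≤ U) = 0.95: U = 2.02 + z_{0.05}·1.67.
z = 1.645; U = 2.02 + 1.645 × 1.67 = 4.767.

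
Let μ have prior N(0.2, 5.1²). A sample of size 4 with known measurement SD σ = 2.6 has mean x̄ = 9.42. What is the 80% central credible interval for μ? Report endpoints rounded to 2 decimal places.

[7.24, 10.47]

Posterior precision = 1/5.1² + 4/2.6² = 0.0384 + 0.5917 = 0.6302, so posterior SD = 1.2597.
Posterior mean = (0.2/5.1² + 4·9.42/2.6²) / 0.6302 = 8.8575.
Interval: 8.8575 ± 1.282 × 1.2597 → [7.24, 10.47].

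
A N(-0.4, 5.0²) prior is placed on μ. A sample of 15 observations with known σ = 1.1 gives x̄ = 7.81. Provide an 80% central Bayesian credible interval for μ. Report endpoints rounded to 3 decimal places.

Posterior precision = 1/5.0² + 15/1.1² = 0.0400 + 12.3967 = 12.4367, so posterior SD = 0.2836.
Posterior mean = (-0.4/5.0² + 15·7.81/1.1²) / 12.4367 = 7.7836.
Interval: 7.7836 ± 1.282 × 0.2836 → [7.420, 8.147].

[7.420, 8.147]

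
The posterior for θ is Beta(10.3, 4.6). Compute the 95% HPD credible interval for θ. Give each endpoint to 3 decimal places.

[0.464, 0.904]

The posterior is unimodal and skewed, so the HPD interval has equal density at both endpoints and is the shortest 95% interval.
Solving f(0.464) = f(0.904) with F(0.904) − F(0.464) = 0.95 gives [0.464, 0.904].
For comparison, the equal-tailed interval is [0.444, 0.890]; the HPD is narrower and shifted toward the mode.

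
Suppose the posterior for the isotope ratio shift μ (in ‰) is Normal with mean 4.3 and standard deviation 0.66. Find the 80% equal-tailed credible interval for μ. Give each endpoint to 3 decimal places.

The posterior is symmetric, so the 80% equal-tailed interval is μ = 4.3 ± z·0.66 with z = 1.282.
Half-width: 1.282 × 0.66 = 0.846.
4.3 − 0.846 = 3.454; 4.3 + 0.846 = 5.146.

[3.454, 5.146]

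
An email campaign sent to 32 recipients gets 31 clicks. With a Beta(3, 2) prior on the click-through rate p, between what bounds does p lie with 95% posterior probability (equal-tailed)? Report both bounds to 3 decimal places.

Posterior: Beta(3+31, 2+1) = Beta(34, 3).
Equal-tailed 95% interval: the 0.025 and 0.975 quantiles of Beta(34, 3).
Posterior mean ≈ 0.919, SD ≈ 0.044; a Normal approximation gives roughly [0.832, 1.006].
Exact: F⁻¹(0.025) = 0.813; F⁻¹(0.975) = 0.982.

[0.813, 0.982]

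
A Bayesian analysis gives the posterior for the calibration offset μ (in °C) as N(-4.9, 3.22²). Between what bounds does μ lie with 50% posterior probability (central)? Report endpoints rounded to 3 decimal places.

The posterior is symmetric, so the 50% equal-tailed interval is μ = -4.9 ± z·3.22 with z = 0.674.
Half-width: 0.674 × 3.22 = 2.172.
-4.9 − 2.172 = -7.072; -4.9 + 2.172 = -2.728.

[-7.072, -2.728]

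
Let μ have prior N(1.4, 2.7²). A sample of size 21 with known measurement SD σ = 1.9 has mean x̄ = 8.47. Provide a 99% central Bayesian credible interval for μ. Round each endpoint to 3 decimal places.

[7.252, 9.363]

Posterior precision = 1/2.7² + 21/1.9² = 0.1372 + 5.8172 = 5.9543, so posterior SD = 0.4098.
Posterior mean = (1.4/2.7² + 21·8.47/1.9²) / 5.9543 = 8.3071.
Interval: 8.3071 ± 2.576 × 0.4098 → [7.252, 9.363].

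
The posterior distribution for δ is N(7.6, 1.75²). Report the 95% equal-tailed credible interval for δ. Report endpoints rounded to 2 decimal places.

[4.17, 11.03]

The posterior is symmetric, so the 95% equal-tailed interval is δ = 7.6 ± z·1.75 with z = 1.960.
Half-width: 1.960 × 1.75 = 3.43.
7.6 − 3.43 = 4.17; 7.6 + 3.43 = 11.03.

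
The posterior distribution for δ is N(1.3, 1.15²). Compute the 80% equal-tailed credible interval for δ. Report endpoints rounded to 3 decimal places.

The posterior is symmetric, so the 80% equal-tailed interval is δ = 1.3 ± z·1.15 with z = 1.282.
Half-width: 1.282 × 1.15 = 1.474.
1.3 − 1.474 = -0.174; 1.3 + 1.474 = 2.774.

[-0.174, 2.774]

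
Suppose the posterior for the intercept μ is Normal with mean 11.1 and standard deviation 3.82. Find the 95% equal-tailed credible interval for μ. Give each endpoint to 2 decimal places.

[3.61, 18.59]

The posterior is symmetric, so the 95% equal-tailed interval is μ = 11.1 ± z·3.82 with z = 1.960.
Half-width: 1.960 × 3.82 = 7.49.
11.1 − 7.49 = 3.61; 11.1 + 7.49 = 18.59.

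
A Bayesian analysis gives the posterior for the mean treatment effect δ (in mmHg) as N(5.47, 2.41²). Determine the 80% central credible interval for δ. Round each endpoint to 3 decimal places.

The posterior is symmetric, so the 80% equal-tailed interval is δ = 5.47 ± z·2.41 with z = 1.282.
Half-width: 1.282 × 2.41 = 3.089.
5.47 − 3.089 = 2.381; 5.47 + 3.089 = 8.559.

[2.381, 8.559]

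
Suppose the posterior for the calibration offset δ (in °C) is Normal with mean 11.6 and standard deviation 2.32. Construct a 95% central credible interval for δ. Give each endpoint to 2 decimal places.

[7.05, 16.15]

The posterior is symmetric, so the 95% equal-tailed interval is δ = 11.6 ± z·2.32 with z = 1.960.
Half-width: 1.960 × 2.32 = 4.55.
11.6 − 4.55 = 7.05; 11.6 + 4.55 = 16.15.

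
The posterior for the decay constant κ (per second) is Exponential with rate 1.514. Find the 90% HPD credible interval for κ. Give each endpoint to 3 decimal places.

The exponential density is strictly decreasing on [0, ∞), so the HPD interval is anchored at 0: [0, q] with P(κ ≤ q) = 0.90.
q = −ln(1 − 0.90) / 1.514 = 2.3026 / 1.514 = 1.521.

[0.000, 1.521]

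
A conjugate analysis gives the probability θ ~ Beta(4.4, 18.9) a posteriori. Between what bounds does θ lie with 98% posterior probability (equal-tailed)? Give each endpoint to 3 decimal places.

[0.047, 0.406]

Posterior: Beta(4.4, 18.9).
Equal-tailed 98% interval: the 0.01 and 0.99 quantiles of Beta(4.4, 18.9).
Posterior mean ≈ 0.189, SD ≈ 0.079; a Normal approximation gives roughly [0.004, 0.374].
Exact: F⁻¹(0.01) = 0.047; F⁻¹(0.99) = 0.406.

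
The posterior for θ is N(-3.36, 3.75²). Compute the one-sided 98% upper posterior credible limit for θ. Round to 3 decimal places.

Need U with P(θ ≤ U) = 0.98: U = -3.36 + z_{0.02}·3.75.
z = 2.054; U = -3.36 + 2.054 × 3.75 = 4.342.

4.342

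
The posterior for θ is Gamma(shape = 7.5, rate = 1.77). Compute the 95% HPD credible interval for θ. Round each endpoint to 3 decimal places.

[1.502, 7.316]

The posterior is unimodal and skewed, so the HPD interval has equal density at both endpoints and is the shortest 95% interval.
Solving f(1.502) = f(7.316) with F(7.316) − F(1.502) = 0.95 gives [1.502, 7.316].
For comparison, the equal-tailed interval is [1.769, 7.765]; the HPD is narrower and shifted toward the mode.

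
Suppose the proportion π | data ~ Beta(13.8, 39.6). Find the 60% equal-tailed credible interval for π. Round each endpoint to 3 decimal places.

[0.207, 0.308]

Posterior: Beta(13.8, 39.6).
Equal-tailed 60% interval: the 0.2 and 0.8 quantiles of Beta(13.8, 39.6).
Posterior mean ≈ 0.258, SD ≈ 0.059; a Normal approximation gives roughly [0.208, 0.308].
Exact: F⁻¹(0.2) = 0.207; F⁻¹(0.8) = 0.308.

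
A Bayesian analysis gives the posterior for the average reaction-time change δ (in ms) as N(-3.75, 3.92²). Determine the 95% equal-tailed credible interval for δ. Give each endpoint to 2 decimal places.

The posterior is symmetric, so the 95% equal-tailed interval is δ = -3.75 ± z·3.92 with z = 1.960.
Half-width: 1.960 × 3.92 = 7.68.
-3.75 − 7.68 = -11.43; -3.75 + 7.68 = 3.93.

[-11.43, 3.93]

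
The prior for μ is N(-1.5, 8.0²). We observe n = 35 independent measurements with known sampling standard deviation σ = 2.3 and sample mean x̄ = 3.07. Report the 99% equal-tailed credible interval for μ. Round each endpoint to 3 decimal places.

Posterior precision = 1/8.0² + 35/2.3² = 0.0156 + 6.6163 = 6.6319, so posterior SD = 0.3883.
Posterior mean = (-1.5/8.0² + 35·3.07/2.3²) / 6.6319 = 3.0592.
Interval: 3.0592 ± 2.576 × 0.3883 → [2.059, 4.059].

[2.059, 4.059]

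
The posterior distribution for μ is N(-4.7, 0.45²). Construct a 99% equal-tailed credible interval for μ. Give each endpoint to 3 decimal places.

[-5.859, -3.541]

The posterior is symmetric, so the 99% equal-tailed interval is μ = -4.7 ± z·0.45 with z = 2.576.
Half-width: 2.576 × 0.45 = 1.159.
-4.7 − 1.159 = -5.859; -4.7 + 1.159 = -3.541.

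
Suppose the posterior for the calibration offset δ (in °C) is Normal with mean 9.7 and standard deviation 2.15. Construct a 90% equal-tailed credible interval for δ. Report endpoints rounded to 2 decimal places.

[6.16, 13.24]

The posterior is symmetric, so the 90% equal-tailed interval is δ = 9.7 ± z·2.15 with z = 1.645.
Half-width: 1.645 × 2.15 = 3.54.
9.7 − 3.54 = 6.16; 9.7 + 3.54 = 13.24.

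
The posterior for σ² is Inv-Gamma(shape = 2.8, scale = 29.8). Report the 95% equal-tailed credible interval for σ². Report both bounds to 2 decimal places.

[4.32, 55.77]

Inverse-Gamma(2.8, 29.8) quantiles: F⁻¹(0.025) and F⁻¹(0.975).
Equivalently, 1/σ² ~ Gamma(2.8, rate = 29.8); invert its 0.975 and 0.025 quantiles.
Posterior mean ≈ 16.56, SD ≈ 18.51; a Normal approximation gives roughly [-19.72, 52.83].
Exact: lower = 4.32; upper = 55.77.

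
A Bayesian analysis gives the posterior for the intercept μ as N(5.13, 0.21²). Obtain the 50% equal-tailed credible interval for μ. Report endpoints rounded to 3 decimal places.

The posterior is symmetric, so the 50% equal-tailed interval is μ = 5.13 ± z·0.21 with z = 0.674.
Half-width: 0.674 × 0.21 = 0.142.
5.13 − 0.142 = 4.988; 5.13 + 0.142 = 5.272.

[4.988, 5.272]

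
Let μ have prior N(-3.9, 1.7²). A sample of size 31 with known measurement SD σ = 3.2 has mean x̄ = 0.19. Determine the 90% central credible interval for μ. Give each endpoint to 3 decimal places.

Posterior precision = 1/1.7² + 31/3.2² = 0.3460 + 3.0273 = 3.3734, so posterior SD = 0.5445.
Posterior mean = (-3.9/1.7² + 31·0.19/3.2²) / 3.3734 = -0.2295.
Interval: -0.2295 ± 1.645 × 0.5445 → [-1.125, 0.666].

[-1.125, 0.666]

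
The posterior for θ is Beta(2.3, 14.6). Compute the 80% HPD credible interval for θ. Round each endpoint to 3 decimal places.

The posterior is unimodal and skewed, so the HPD interval has equal density at both endpoints and is the shortest 80% interval.
Solving f(0.023) = f(0.210) with F(0.210) − F(0.023) = 0.80 gives [0.023, 0.210].
For comparison, the equal-tailed interval is [0.044, 0.248]; the HPD is narrower and shifted toward the mode.

[0.023, 0.210]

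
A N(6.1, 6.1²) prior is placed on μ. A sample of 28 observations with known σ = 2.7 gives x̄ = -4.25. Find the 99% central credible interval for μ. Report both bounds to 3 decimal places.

[-5.488, -2.868]

Posterior precision = 1/6.1² + 28/2.7² = 0.0269 + 3.8409 = 3.8678, so posterior SD = 0.5085.
Posterior mean = (6.1/6.1² + 28·-4.25/2.7²) / 3.8678 = -4.1781.
Interval: -4.1781 ± 2.576 × 0.5085 → [-5.488, -2.868].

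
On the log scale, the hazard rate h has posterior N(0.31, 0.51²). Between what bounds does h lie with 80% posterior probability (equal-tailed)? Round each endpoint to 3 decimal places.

[0.709, 2.621]

On the log scale the 80% interval is 0.31 ± 1.282 × 0.51 = [-0.3436, 0.9636].
Exponentiate: [e^-0.3436, e^0.9636] = [0.709, 2.621].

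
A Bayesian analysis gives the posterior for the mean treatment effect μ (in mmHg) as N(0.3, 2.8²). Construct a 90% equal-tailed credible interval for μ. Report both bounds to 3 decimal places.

The posterior is symmetric, so the 90% equal-tailed interval is μ = 0.3 ± z·2.8 with z = 1.645.
Half-width: 1.645 × 2.8 = 4.606.
0.3 − 4.606 = -4.306; 0.3 + 4.606 = 4.906.

[-4.306, 4.906]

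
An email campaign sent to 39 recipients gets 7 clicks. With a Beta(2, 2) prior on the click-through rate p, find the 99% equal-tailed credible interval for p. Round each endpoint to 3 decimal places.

Posterior: Beta(2+7, 2+32) = Beta(9, 34).
Equal-tailed 99% interval: the 0.005 and 0.995 quantiles of Beta(9, 34).
Posterior mean ≈ 0.209, SD ≈ 0.061; a Normal approximation gives roughly [0.051, 0.367].
Exact: F⁻¹(0.005) = 0.079; F⁻¹(0.995) = 0.389.

[0.079, 0.389]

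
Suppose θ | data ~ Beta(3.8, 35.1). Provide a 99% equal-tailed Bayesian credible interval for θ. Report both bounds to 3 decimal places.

Posterior: Beta(3.8, 35.1).
Equal-tailed 99% interval: the 0.005 and 0.995 quantiles of Beta(3.8, 35.1).
Posterior mean ≈ 0.098, SD ≈ 0.047; a Normal approximation gives roughly [-0.023, 0.219].
Exact: F⁻¹(0.005) = 0.016; F⁻¹(0.995) = 0.253.

[0.016, 0.253]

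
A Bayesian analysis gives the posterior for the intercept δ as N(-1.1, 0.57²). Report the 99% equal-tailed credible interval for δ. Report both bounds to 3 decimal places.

[-2.568, 0.368]

The posterior is symmetric, so the 99% equal-tailed interval is δ = -1.1 ± z·0.57 with z = 2.576.
Half-width: 2.576 × 0.57 = 1.468.
-1.1 − 1.468 = -2.568; -1.1 + 1.468 = 0.368.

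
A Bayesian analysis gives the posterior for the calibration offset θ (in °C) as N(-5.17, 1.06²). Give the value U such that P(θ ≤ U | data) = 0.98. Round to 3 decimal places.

Need U with P(θ ≤ U) = 0.98: U = -5.17 + z_{0.02}·1.06.
z = 2.054; U = -5.17 + 2.054 × 1.06 = -2.993.

-2.993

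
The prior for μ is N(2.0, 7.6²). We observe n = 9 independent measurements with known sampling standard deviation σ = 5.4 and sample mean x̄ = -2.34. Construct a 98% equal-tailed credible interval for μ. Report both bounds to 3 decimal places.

[-6.184, 1.965]

Posterior precision = 1/7.6² + 9/5.4² = 0.0173 + 0.3086 = 0.3260, so posterior SD = 1.7515.
Posterior mean = (2.0/7.6² + 9·-2.34/5.4²) / 0.3260 = -2.1095.
Interval: -2.1095 ± 2.326 × 1.7515 → [-6.184, 1.965].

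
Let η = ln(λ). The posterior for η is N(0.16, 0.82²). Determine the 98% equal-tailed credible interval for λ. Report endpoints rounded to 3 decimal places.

[0.174, 7.906]

On the log scale the 98% interval is 0.16 ± 2.326 × 0.82 = [-1.7476, 2.0676].
Exponentiate: [e^-1.7476, e^2.0676] = [0.174, 7.906].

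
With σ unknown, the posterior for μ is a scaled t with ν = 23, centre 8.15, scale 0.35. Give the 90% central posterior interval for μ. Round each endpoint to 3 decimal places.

[7.550, 8.750]

The t_23 distribution is symmetric; the 90% interval is 8.15 ± t·0.35 with t_{0.95,23} = 1.714.
Half-width: 1.714 × 0.35 = 0.600.
8.15 − 0.600 = 7.550; 8.15 + 0.600 = 8.750.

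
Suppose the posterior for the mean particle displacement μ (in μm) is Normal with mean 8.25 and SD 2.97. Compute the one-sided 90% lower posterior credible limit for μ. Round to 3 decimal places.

4.444

Need L with P(μ ≥ L) = 0.90: L = 8.25 − z_{0.1}·2.97.
z = 1.282; L = 8.25 − 1.282 × 2.97 = 4.444.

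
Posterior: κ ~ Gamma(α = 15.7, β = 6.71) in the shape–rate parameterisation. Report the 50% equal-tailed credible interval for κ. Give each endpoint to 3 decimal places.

Posterior: Gamma(shape 15.7, rate 6.71).
Equal-tailed 50% interval: Gamma(15.7, 6.71) quantiles at 0.25 and 0.75.
Posterior mean ≈ 2.340, SD ≈ 0.591; a Normal approximation gives roughly [1.941, 2.738].
Exact: lower = 1.919; upper = 2.707.

[1.919, 2.707]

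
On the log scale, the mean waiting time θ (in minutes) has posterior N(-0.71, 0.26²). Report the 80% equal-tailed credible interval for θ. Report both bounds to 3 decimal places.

[0.352, 0.686]

On the log scale the 80% interval is -0.71 ± 1.282 × 0.26 = [-1.0432, -0.3768].
Exponentiate: [e^-1.0432, e^-0.3768] = [0.352, 0.686].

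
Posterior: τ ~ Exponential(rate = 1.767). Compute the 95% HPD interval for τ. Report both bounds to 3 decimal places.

[0.000, 1.695]

The exponential density is strictly decreasing on [0, ∞), so the HPD interval is anchored at 0: [0, q] with P(τ ≤ q) = 0.95.
q = −ln(1 − 0.95) / 1.767 = 2.9957 / 1.767 = 1.695.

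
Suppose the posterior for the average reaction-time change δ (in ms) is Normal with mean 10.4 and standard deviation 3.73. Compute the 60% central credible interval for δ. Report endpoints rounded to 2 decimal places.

The posterior is symmetric, so the 60% equal-tailed interval is δ = 10.4 ± z·3.73 with z = 0.842.
Half-width: 0.842 × 3.73 = 3.14.
10.4 − 3.14 = 7.26; 10.4 + 3.14 = 13.54.

[7.26, 13.54]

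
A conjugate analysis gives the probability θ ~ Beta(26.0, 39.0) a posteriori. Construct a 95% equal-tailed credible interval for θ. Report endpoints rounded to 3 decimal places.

Posterior: Beta(26.0, 39.0).
Equal-tailed 95% interval: the 0.025 and 0.975 quantiles of Beta(26.0, 39.0).
Posterior mean ≈ 0.400, SD ≈ 0.060; a Normal approximation gives roughly [0.282, 0.518].
Exact: F⁻¹(0.025) = 0.285; F⁻¹(0.975) = 0.521.

[0.285, 0.521]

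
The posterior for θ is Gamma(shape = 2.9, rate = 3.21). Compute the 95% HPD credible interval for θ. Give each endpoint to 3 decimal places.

The posterior is unimodal and skewed, so the HPD interval has equal density at both endpoints and is the shortest 95% interval.
Solving f(0.084) = f(1.945) with F(1.945) − F(0.084) = 0.95 gives [0.084, 1.945].
For comparison, the equal-tailed interval is [0.179, 2.201]; the HPD is narrower and shifted toward the mode.

[0.084, 1.945]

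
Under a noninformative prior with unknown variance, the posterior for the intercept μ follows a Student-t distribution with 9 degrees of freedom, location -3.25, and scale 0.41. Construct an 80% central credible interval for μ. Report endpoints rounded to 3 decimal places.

[-3.817, -2.683]

The t_9 distribution is symmetric; the 80% interval is -3.25 ± t·0.41 with t_{0.9,9} = 1.383.
Half-width: 1.383 × 0.41 = 0.567.
-3.25 − 0.567 = -3.817; -3.25 + 0.567 = -2.683.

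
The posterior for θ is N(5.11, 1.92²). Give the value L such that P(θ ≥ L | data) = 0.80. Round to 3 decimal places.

Need L with P(θ ≥ L) = 0.80: L = 5.11 − z_{0.2}·1.92.
z = 0.842; L = 5.11 − 0.842 × 1.92 = 3.494.

3.494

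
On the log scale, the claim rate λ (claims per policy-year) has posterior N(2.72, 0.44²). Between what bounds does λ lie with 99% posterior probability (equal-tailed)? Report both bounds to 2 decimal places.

[4.89, 47.15]

On the log scale the 99% interval is 2.72 ± 2.576 × 0.44 = [1.5866, 3.8534].
Exponentiate: [e^1.5866, e^3.8534] = [4.89, 47.15].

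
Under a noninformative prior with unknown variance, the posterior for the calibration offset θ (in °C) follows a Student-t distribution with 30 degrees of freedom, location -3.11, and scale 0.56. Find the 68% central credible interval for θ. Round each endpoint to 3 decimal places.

[-3.676, -2.544]

The t_30 distribution is symmetric; the 68% interval is -3.11 ± t·0.56 with t_{0.84,30} = 1.011.
Half-width: 1.011 × 0.56 = 0.566.
-3.11 − 0.566 = -3.676; -3.11 + 0.566 = -2.544.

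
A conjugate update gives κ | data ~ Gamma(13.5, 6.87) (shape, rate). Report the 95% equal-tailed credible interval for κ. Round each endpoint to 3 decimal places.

Posterior: Gamma(shape 13.5, rate 6.87).
Equal-tailed 95% interval: Gamma(13.5, 6.87) quantiles at 0.025 and 0.975.
Posterior mean ≈ 1.965, SD ≈ 0.535; a Normal approximation gives roughly [0.917, 3.013].
Exact: lower = 1.061; upper = 3.144.

[1.061, 3.144]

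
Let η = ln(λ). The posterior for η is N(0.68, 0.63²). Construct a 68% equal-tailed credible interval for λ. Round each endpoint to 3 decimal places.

[1.055, 3.693]

On the log scale the 68% interval is 0.68 ± 0.994 × 0.63 = [0.0535, 1.3065].
Exponentiate: [e^0.0535, e^1.3065] = [1.055, 3.693].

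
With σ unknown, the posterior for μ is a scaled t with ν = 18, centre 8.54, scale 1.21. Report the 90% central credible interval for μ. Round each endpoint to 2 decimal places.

The t_18 distribution is symmetric; the 90% interval is 8.54 ± t·1.21 with t_{0.95,18} = 1.734.
Half-width: 1.734 × 1.21 = 2.10.
8.54 − 2.10 = 6.44; 8.54 + 2.10 = 10.64.

[6.44, 10.64]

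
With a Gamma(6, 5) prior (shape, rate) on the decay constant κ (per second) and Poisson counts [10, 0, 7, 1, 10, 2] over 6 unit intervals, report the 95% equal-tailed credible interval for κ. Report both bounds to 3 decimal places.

Posterior: Gamma(6+30, 5+6) = Gamma(36, 11) (shape, rate).
Equal-tailed 95% interval: Gamma(36, 11) quantiles at 0.025 and 0.975.
Posterior mean ≈ 3.273, SD ≈ 0.545; a Normal approximation gives roughly [2.204, 4.342].
Exact: lower = 2.292; upper = 4.425.

[2.292, 4.425]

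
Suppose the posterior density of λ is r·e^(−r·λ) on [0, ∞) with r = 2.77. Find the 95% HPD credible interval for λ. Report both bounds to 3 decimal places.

The exponential density is strictly decreasing on [0, ∞), so the HPD interval is anchored at 0: [0, q] with P(λ ≤ q) = 0.95.
q = −ln(1 − 0.95) / 2.77 = 2.9957 / 2.77 = 1.081.

[0.000, 1.081]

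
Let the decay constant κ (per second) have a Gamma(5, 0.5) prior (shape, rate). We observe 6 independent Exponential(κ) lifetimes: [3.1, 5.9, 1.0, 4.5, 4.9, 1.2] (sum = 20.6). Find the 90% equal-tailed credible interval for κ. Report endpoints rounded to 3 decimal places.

[0.292, 0.804]

Posterior: Gamma(5+6, 0.5+20.6) = Gamma(11, 21.1) (shape, rate).
Equal-tailed 90% interval: Gamma(11, 21.1) quantiles at 0.05 and 0.95.
Posterior mean ≈ 0.521, SD ≈ 0.157; a Normal approximation gives roughly [0.263, 0.780].
Exact: lower = 0.292; upper = 0.804.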